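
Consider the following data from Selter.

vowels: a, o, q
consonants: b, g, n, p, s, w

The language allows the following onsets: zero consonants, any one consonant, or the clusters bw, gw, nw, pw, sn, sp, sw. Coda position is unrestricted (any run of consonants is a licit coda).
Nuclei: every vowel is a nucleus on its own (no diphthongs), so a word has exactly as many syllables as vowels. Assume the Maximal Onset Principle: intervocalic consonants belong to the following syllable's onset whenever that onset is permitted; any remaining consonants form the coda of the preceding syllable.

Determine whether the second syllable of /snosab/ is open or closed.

closed

The vowels are o, a — 2 nuclei, so 2 syllables.
σ1/σ2 boundary: /s/ is a single consonant, so it becomes the next onset.
Result: sno.sab.
Syllable 2 is /sab/ with coda /b/, so it is closed.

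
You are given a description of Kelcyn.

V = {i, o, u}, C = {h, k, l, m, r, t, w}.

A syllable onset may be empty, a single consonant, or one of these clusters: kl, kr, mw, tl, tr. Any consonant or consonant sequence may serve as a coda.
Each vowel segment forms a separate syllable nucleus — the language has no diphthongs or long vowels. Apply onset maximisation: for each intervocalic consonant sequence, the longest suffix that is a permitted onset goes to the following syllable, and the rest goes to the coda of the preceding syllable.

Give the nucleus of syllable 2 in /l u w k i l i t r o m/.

i

Vowels present: u, i, i, o; each is a nucleus, giving 4 syllables.
The second nucleus (vowel 2 from the left) is /i/.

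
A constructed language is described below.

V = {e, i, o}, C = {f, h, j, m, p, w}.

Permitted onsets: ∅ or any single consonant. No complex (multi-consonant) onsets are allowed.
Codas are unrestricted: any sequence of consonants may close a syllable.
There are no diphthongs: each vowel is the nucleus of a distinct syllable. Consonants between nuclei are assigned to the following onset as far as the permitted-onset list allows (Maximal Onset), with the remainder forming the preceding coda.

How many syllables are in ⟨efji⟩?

The vowels are e, i — 2 nuclei, so 2 syllables.

2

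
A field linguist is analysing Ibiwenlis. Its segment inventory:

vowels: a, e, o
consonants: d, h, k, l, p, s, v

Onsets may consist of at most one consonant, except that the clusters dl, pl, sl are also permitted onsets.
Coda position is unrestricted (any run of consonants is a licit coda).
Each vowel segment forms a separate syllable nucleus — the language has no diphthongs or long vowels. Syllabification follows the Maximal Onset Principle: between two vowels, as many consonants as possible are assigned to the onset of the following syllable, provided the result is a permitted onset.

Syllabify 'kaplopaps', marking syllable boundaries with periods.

ka.plo.paps

Vowels present: a, o, a; each is a nucleus, giving 3 syllables.
Between /a/ (V1) and /o/ (V2): /pl/ — entire cluster is a permitted onset → onset /pl/, coda ∅.
Between /o/ (V2) and /a/ (V3): /p/ → onset of the next syllable (single consonants are always licit onsets).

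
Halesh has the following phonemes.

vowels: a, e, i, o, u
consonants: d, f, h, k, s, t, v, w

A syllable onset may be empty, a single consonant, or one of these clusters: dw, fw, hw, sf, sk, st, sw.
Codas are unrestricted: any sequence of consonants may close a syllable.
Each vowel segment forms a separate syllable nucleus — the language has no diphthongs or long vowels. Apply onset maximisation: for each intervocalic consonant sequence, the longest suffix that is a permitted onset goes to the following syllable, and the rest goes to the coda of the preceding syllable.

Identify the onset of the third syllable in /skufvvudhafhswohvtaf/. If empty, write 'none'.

h

Vowels present: u, u, a, o, a; each is a nucleus, giving 5 syllables.
σ1/σ2 boundary: /fvv/ — longest licit onset from the right is /v/, leaving /fv/ as coda.
σ2/σ3 boundary: /dh/ splits as /d/ + /h/ (/h/ is the longest suffix that is a licit onset).
σ3/σ4 boundary: /fhsw/; trying suffixes from longest down, /sw/ is the first permitted one, so coda /fh/ | onset /sw/.
σ4/σ5 boundary: /hvt/ splits as /hv/ + /t/ (/t/ is the longest suffix that is a licit onset).
Syllabification: skufv.vud.hafh.swohv.taf.
Syllable 3 is /hafh/: onset /h/, nucleus /a/, coda /fh/.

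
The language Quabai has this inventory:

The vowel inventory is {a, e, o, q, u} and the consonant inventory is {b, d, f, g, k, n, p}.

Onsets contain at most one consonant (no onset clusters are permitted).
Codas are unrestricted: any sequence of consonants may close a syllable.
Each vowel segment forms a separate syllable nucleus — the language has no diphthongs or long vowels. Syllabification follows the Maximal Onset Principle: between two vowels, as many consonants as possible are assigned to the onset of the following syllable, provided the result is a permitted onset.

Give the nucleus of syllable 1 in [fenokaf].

e

Nuclei (vowels): e, o, a → 3 syllables.
The first nucleus (vowel 1 from the left) is /e/.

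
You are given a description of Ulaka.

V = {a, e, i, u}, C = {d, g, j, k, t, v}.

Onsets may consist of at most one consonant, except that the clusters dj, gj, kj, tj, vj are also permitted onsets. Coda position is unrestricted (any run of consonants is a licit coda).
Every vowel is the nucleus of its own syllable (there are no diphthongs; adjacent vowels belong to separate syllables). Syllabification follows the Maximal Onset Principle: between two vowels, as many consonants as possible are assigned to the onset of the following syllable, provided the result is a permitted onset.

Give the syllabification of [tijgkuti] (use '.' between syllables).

tijg.ku.ti

Nuclei (vowels): i, u, i → 3 syllables.
σ1/σ2 boundary: cluster /jgk/ — the longest permitted-onset suffix is /k/; onset = /k/, preceding coda = /jg/.
σ2/σ3 boundary: /t/ is a single consonant, so it becomes the next onset.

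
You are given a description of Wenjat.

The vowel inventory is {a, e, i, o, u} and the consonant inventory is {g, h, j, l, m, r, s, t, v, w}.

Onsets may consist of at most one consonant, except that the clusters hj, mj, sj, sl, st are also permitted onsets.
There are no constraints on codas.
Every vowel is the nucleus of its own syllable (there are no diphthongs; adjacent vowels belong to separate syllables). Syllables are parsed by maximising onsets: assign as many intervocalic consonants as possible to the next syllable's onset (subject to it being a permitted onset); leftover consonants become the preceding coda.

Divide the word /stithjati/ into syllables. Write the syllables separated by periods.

Vowels present: i, a, i; each is a nucleus, giving 3 syllables.
/i…a/ gap (V1→V2): cluster /thj/ — the longest permitted-onset suffix is /hj/; onset = /hj/, preceding coda = /t/.
/a…i/ gap (V2→V3): just /t/ — single C goes to the following onset.

stit.hja.ti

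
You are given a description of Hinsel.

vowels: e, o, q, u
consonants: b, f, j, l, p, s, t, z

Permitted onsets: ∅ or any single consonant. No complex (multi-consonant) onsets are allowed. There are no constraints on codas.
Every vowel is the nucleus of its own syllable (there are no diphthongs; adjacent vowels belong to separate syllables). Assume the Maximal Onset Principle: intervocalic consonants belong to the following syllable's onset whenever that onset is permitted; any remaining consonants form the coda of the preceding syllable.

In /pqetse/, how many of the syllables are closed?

1

Nuclei (vowels): q, e, e → 3 syllables.
σ1/σ2 boundary: hiatus — the boundary sits between the two vowels.
σ2/σ3 boundary: cluster /ts/ — the longest permitted-onset suffix is /s/; onset = /s/, preceding coda = /t/.
Putting it together: pq.et.se.
Classifying each syllable: /pq/ (open), /et/ (closed), /se/ (open).
Closed syllables: 1.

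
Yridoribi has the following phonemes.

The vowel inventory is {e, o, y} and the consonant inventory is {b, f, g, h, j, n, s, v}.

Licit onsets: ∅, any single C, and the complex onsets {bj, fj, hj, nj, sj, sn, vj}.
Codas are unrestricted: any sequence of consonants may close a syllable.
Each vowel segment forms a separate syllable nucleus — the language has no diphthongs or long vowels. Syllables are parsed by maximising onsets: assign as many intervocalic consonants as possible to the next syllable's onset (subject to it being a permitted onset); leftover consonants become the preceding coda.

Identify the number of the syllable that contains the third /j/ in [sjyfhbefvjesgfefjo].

Nuclei (vowels): y, e, e, e, o → 5 syllables.
V1 /y/ – V2 /e/: /fhb/; trying suffixes from longest down, /b/ is the first permitted one, so coda /fh/ | onset /b/.
V2 /e/ – V3 /e/: cluster /fvj/ — the longest permitted-onset suffix is /vj/; onset = /vj/, preceding coda = /f/.
V3 /e/ – V4 /e/: cluster /sgf/ — the longest permitted-onset suffix is /f/; onset = /f/, preceding coda = /sg/.
V4 /e/ – V5 /o/: /fj/ — entire cluster is a permitted onset → onset /fj/, coda ∅.
Result: sjyfh.bef.vjesg.fe.fjo.
The third /j/ is in the onset of syllable 5 (/fjo/).

5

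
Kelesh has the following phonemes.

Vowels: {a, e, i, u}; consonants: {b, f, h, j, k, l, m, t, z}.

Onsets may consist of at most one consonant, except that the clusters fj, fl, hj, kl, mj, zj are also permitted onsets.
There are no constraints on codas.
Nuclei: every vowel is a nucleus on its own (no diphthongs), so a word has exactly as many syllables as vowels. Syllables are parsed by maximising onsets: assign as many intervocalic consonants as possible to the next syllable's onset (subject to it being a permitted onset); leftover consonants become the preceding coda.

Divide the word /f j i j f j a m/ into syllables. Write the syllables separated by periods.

Nuclei (vowels): i, a → 2 syllables.
Between /i/ (V1) and /a/ (V2): /jfj/; trying suffixes from longest down, /fj/ is the first permitted one, so coda /j/ | onset /fj/.

fjij.fjam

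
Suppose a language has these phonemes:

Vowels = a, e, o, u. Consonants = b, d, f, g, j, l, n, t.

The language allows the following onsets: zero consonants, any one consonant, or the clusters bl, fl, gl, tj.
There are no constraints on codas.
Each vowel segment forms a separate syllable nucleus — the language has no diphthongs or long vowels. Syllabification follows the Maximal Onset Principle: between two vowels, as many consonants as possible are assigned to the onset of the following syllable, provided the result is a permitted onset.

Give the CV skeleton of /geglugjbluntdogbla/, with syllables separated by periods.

CV.CCVCC.CCVCC.CVC.CCV

The vowels are e, u, u, o, a — 5 nuclei, so 5 syllables.
σ1/σ2 boundary: cluster /gl/ — /gl/ is itself a permitted onset, so the whole cluster goes right; preceding coda = ∅.
σ2/σ3 boundary: /gjbl/ — longest licit onset from the right is /bl/, leaving /gj/ as coda.
σ3/σ4 boundary: /ntd/; trying suffixes from longest down, /d/ is the first permitted one, so coda /nt/ | onset /d/.
σ4/σ5 boundary: /gbl/; trying suffixes from longest down, /bl/ is the first permitted one, so coda /g/ | onset /bl/.
Putting it together: ge.glugj.blunt.dog.bla.
Mapping each syllable to C/V: /ge/ → CV, /glugj/ → CCVCC, /blunt/ → CCVCC, /dog/ → CVC, /bla/ → CCV.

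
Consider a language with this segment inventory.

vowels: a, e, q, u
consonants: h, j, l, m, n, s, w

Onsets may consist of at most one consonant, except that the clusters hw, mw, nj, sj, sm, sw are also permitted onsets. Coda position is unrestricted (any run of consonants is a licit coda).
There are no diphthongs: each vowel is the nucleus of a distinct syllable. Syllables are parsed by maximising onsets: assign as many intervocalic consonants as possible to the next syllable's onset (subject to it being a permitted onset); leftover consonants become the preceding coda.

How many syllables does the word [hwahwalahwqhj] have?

4

Nuclei (vowels): a, a, a, q → 4 syllables.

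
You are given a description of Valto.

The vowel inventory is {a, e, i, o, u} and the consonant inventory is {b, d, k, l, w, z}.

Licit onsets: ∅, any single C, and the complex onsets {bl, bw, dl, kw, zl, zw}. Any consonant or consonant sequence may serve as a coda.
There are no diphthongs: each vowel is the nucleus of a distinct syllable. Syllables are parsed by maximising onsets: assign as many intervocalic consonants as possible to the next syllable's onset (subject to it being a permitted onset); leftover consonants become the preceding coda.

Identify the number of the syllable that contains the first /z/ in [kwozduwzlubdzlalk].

The vowels are o, u, u, a — 4 nuclei, so 4 syllables.
V1 /o/ – V2 /u/: /zd/ — longest licit onset from the right is /d/, leaving /z/ as coda.
V2 /u/ – V3 /u/: cluster /wzl/ — the longest permitted-onset suffix is /zl/; onset = /zl/, preceding coda = /w/.
V3 /u/ – V4 /a/: /bdzl/ — longest licit onset from the right is /zl/, leaving /bd/ as coda.
Result: kwoz.duw.zlubd.zlalk.
The first /z/ is in the coda of syllable 1 (/kwoz/).

1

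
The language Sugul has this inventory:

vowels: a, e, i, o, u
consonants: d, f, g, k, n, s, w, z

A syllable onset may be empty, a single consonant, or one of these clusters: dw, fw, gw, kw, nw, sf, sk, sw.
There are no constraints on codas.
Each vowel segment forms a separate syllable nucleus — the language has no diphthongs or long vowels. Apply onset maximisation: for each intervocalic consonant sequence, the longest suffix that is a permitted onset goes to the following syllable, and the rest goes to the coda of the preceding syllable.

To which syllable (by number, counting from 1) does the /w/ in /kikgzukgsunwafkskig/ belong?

The vowels are i, u, u, a, i — 5 nuclei, so 5 syllables.
Between /i/ (V1) and /u/ (V2): /kgz/; trying suffixes from longest down, /z/ is the first permitted one, so coda /kg/ | onset /z/.
Between /u/ (V2) and /u/ (V3): /kgs/ — longest licit onset from the right is /s/, leaving /kg/ as coda.
Between /u/ (V3) and /a/ (V4): /nw/ — entire cluster is a permitted onset → onset /nw/, coda ∅.
Between /a/ (V4) and /i/ (V5): cluster /fksk/ — the longest permitted-onset suffix is /sk/; onset = /sk/, preceding coda = /fk/.
Syllabification: kikg.zukg.su.nwafk.skig.
The /w/ is in the onset of syllable 4 (/nwafk/).

4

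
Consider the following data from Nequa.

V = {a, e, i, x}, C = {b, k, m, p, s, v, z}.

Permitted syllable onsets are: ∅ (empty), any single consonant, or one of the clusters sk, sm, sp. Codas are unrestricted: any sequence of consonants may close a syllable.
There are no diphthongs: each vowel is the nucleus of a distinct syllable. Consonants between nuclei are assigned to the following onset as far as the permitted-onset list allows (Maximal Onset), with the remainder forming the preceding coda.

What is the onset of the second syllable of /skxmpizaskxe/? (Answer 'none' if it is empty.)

Vowels present: x, i, a, x, e; each is a nucleus, giving 5 syllables.
/x…i/ gap (V1→V2): /mp/ — longest licit onset from the right is /p/, leaving /m/ as coda.
/i…a/ gap (V2→V3): /z/ is a single consonant, so it becomes the next onset.
/a…x/ gap (V3→V4): /sk/ is a licit onset in full, so it all attaches to the next syllable.
/x…e/ gap (V4→V5): no consonants, so the boundary falls immediately after /x/.
Putting it together: skxm.pi.za.skx.e.
Syllable 2 is /pi/: onset /p/, nucleus /i/, coda ∅.

p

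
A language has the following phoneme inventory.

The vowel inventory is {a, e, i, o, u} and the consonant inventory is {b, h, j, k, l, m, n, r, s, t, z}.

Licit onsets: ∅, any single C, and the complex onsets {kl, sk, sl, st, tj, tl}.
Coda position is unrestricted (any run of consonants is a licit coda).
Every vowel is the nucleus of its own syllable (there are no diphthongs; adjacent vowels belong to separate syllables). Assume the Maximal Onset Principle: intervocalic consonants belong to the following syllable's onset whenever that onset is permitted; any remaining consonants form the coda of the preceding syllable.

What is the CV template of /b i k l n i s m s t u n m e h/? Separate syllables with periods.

Nuclei (vowels): i, i, u, e → 4 syllables.
/i…i/ gap (V1→V2): /kln/; trying suffixes from longest down, /n/ is the first permitted one, so coda /kl/ | onset /n/.
/i…u/ gap (V2→V3): /smst/ splits as /sm/ + /st/ (/st/ is the longest suffix that is a licit onset).
/u…e/ gap (V3→V4): /nm/; trying suffixes from longest down, /m/ is the first permitted one, so coda /n/ | onset /m/.
Syllabification: bikl.nism.stun.meh.
Mapping each syllable to C/V: /bikl/ → CVCC, /nism/ → CVCC, /stun/ → CCVC, /meh/ → CVC.

CVCC.CVCC.CCVC.CVC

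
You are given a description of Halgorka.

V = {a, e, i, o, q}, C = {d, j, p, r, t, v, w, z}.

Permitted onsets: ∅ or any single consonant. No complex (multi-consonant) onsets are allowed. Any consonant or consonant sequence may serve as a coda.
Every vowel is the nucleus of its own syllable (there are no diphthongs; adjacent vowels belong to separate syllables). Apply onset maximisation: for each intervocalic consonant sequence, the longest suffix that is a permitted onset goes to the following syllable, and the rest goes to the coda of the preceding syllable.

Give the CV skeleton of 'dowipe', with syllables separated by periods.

CV.CV.CV

Vowels present: o, i, e; each is a nucleus, giving 3 syllables.
V1 /o/ – V2 /i/: just /w/ — single C goes to the following onset.
V2 /i/ – V3 /e/: just /p/ — single C goes to the following onset.
Result: do.wi.pe.
Mapping each syllable to C/V: /do/ → CV, /wi/ → CV, /pe/ → CV.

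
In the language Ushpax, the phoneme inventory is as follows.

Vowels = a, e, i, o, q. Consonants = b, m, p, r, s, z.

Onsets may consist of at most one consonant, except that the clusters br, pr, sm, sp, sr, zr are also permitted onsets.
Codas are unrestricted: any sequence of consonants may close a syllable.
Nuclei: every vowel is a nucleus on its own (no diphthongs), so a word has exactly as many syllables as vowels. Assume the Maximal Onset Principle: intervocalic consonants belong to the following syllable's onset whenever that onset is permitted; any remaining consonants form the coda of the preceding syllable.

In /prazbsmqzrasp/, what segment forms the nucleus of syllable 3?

a

The vowels are a, q, a — 3 nuclei, so 3 syllables.
The third nucleus (vowel 3 from the left) is /a/.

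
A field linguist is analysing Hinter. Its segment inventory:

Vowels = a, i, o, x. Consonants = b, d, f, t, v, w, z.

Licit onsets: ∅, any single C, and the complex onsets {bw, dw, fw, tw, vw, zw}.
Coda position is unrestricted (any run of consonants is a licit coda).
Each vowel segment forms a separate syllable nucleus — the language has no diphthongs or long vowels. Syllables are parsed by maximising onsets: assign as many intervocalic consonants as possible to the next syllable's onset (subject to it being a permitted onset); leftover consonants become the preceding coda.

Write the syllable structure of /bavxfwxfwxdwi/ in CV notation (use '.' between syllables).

CV.CV.CCV.CCV.CCV

Nuclei (vowels): a, x, x, x, i → 5 syllables.
/a…x/ gap (V1→V2): /v/ is a single consonant, so it becomes the next onset.
/x…x/ gap (V2→V3): cluster /fw/ — /fw/ is itself a permitted onset, so the whole cluster goes right; preceding coda = ∅.
/x…x/ gap (V3→V4): /fw/ — entire cluster is a permitted onset → onset /fw/, coda ∅.
/x…i/ gap (V4→V5): /dw/ is a licit onset in full, so it all attaches to the next syllable.
Result: ba.vx.fwx.fwx.dwi.
Mapping each syllable to C/V: /ba/ → CV, /vx/ → CV, /fwx/ → CCV, /fwx/ → CCV, /dwi/ → CCV.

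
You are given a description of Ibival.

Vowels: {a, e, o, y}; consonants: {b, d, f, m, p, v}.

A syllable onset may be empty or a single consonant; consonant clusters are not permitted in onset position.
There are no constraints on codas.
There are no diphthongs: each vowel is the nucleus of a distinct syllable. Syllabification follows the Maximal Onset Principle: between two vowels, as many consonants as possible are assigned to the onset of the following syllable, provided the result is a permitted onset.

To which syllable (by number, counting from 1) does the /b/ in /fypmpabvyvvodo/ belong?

Nuclei (vowels): y, a, y, o, o → 5 syllables.
/y…a/ gap (V1→V2): /pmp/ — longest licit onset from the right is /p/, leaving /pm/ as coda.
/a…y/ gap (V2→V3): /bv/ — longest licit onset from the right is /v/, leaving /b/ as coda.
/y…o/ gap (V3→V4): /vv/ splits as /v/ + /v/ (/v/ is the longest suffix that is a licit onset).
/o…o/ gap (V4→V5): /d/ → onset of the next syllable (single consonants are always licit onsets).
Syllabification: fypm.pab.vyv.vo.do.
The /b/ is in the coda of syllable 2 (/pab/).

2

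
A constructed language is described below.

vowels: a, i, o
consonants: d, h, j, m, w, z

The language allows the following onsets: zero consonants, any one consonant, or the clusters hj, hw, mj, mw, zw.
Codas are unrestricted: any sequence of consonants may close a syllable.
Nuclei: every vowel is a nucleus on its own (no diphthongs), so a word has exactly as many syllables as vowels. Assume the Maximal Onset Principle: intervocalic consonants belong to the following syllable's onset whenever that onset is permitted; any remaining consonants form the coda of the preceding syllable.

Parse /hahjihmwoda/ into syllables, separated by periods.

Nuclei (vowels): a, i, o, a → 4 syllables.
σ1/σ2 boundary: cluster /hj/ — /hj/ is itself a permitted onset, so the whole cluster goes right; preceding coda = ∅.
σ2/σ3 boundary: /hmw/; trying suffixes from longest down, /mw/ is the first permitted one, so coda /h/ | onset /mw/.
σ3/σ4 boundary: just /d/ — single C goes to the following onset.

ha.hjih.mwo.da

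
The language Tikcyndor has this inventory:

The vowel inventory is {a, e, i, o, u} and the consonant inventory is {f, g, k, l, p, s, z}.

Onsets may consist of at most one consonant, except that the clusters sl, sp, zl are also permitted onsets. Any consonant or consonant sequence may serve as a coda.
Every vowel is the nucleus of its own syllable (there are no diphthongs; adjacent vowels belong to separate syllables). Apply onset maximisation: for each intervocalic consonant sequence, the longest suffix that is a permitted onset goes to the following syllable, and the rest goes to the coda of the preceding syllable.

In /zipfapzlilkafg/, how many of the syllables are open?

Nuclei (vowels): i, a, i, a → 4 syllables.
σ1/σ2 boundary: /pf/ — longest licit onset from the right is /f/, leaving /p/ as coda.
σ2/σ3 boundary: cluster /pzl/ — the longest permitted-onset suffix is /zl/; onset = /zl/, preceding coda = /p/.
σ3/σ4 boundary: /lk/ splits as /l/ + /k/ (/k/ is the longest suffix that is a licit onset).
Syllabification: zip.fap.zlil.kafg.
Classifying each syllable: /zip/ (closed), /fap/ (closed), /zlil/ (closed), /kafg/ (closed).
Open syllables: 0.

0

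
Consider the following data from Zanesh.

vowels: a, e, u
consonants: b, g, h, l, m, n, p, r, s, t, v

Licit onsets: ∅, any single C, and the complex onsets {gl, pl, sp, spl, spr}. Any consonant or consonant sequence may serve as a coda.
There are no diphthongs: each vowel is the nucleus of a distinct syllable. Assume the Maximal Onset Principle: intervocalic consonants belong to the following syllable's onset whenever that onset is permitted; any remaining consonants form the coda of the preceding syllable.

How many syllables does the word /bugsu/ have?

2

Nuclei (vowels): u, u → 2 syllables.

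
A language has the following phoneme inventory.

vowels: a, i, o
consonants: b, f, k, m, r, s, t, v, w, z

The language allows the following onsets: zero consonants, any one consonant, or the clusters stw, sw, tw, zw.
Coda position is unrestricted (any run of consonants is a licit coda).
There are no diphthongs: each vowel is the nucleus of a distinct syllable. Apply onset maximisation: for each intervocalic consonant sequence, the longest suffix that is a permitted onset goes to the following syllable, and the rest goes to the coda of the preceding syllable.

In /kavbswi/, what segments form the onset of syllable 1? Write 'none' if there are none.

k

Nuclei (vowels): a, i → 2 syllables.
V1 /a/ – V2 /i/: /vbsw/ splits as /vb/ + /sw/ (/sw/ is the longest suffix that is a licit onset).
Putting it together: kavb.swi.
Syllable 1 is /kavb/: onset /k/, nucleus /a/, coda /vb/.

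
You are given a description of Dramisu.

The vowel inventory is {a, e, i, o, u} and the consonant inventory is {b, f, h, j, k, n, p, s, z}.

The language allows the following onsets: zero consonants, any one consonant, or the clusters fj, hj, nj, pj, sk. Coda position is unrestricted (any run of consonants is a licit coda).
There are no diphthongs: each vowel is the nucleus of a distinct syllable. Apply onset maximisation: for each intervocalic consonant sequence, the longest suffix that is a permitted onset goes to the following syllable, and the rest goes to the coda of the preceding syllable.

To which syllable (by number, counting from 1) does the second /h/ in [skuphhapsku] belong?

The vowels are u, a, u — 3 nuclei, so 3 syllables.
Between /u/ (V1) and /a/ (V2): /phh/; trying suffixes from longest down, /h/ is the first permitted one, so coda /ph/ | onset /h/.
Between /a/ (V2) and /u/ (V3): /psk/ — longest licit onset from the right is /sk/, leaving /p/ as coda.
Putting it together: skuph.hap.sku.
The second /h/ is in the onset of syllable 2 (/hap/).

2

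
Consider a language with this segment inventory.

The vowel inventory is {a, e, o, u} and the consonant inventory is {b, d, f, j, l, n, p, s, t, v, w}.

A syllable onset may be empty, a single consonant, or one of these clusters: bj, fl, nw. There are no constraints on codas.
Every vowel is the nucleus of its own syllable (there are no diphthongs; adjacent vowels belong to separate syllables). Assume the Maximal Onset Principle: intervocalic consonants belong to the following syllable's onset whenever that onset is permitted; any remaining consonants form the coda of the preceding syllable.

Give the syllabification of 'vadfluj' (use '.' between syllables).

vad.fluj

Vowels present: a, u; each is a nucleus, giving 2 syllables.
V1 /a/ – V2 /u/: /dfl/ splits as /d/ + /fl/ (/fl/ is the longest suffix that is a licit onset).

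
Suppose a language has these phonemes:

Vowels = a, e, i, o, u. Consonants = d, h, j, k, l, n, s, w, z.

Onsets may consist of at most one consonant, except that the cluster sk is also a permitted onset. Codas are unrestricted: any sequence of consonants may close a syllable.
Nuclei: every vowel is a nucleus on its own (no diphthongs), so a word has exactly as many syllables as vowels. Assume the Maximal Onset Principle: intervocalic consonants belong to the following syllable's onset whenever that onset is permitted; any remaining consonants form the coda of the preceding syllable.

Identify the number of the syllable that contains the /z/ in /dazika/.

2

The vowels are a, i, a — 3 nuclei, so 3 syllables.
V1 /a/ – V2 /i/: just /z/ — single C goes to the following onset.
V2 /i/ – V3 /a/: just /k/ — single C goes to the following onset.
Syllabification: da.zi.ka.
The /z/ is in the onset of syllable 2 (/zi/).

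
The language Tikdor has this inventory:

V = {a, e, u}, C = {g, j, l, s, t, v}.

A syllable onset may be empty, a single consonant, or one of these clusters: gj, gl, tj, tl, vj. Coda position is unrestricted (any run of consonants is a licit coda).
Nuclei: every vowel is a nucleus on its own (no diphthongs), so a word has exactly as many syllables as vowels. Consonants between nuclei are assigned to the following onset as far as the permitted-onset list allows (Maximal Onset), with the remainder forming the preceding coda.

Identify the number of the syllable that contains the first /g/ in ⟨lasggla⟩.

Vowels present: a, a; each is a nucleus, giving 2 syllables.
σ1/σ2 boundary: /sggl/ splits as /sg/ + /gl/ (/gl/ is the longest suffix that is a licit onset).
So the parse is lasg.gla.
The first /g/ is in the coda of syllable 1 (/lasg/).

1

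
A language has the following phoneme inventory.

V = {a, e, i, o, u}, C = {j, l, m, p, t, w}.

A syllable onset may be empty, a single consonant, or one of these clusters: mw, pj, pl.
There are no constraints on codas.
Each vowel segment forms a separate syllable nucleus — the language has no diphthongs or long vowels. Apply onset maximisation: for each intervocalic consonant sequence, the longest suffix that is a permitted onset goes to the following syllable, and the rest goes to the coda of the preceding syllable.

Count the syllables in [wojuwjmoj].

Nuclei (vowels): o, u, o → 3 syllables.

3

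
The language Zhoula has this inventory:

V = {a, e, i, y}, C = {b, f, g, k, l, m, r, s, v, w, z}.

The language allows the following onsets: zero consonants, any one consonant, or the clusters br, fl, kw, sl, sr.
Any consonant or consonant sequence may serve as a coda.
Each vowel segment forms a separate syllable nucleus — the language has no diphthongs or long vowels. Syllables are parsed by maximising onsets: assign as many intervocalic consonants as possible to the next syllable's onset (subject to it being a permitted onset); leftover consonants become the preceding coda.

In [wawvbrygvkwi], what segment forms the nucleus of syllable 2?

Vowels present: a, y, i; each is a nucleus, giving 3 syllables.
The second nucleus (vowel 2 from the left) is /y/.

y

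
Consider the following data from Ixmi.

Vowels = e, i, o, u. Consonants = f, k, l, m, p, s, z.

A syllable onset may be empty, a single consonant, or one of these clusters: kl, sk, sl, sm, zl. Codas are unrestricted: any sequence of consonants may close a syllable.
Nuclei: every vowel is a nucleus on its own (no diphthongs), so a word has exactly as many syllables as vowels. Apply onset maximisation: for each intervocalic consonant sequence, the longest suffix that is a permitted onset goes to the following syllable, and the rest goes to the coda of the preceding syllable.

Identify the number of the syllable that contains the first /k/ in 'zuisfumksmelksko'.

Vowels present: u, i, u, e, o; each is a nucleus, giving 5 syllables.
/u…i/ gap (V1→V2): nothing intervenes; syllable break is V.V.
/i…u/ gap (V2→V3): cluster /sf/ — the longest permitted-onset suffix is /f/; onset = /f/, preceding coda = /s/.
/u…e/ gap (V3→V4): /mksm/ splits as /mk/ + /sm/ (/sm/ is the longest suffix that is a licit onset).
/e…o/ gap (V4→V5): /lksk/ splits as /lk/ + /sk/ (/sk/ is the longest suffix that is a licit onset).
Result: zu.is.fumk.smelk.sko.
The first /k/ is in the coda of syllable 3 (/fumk/).

3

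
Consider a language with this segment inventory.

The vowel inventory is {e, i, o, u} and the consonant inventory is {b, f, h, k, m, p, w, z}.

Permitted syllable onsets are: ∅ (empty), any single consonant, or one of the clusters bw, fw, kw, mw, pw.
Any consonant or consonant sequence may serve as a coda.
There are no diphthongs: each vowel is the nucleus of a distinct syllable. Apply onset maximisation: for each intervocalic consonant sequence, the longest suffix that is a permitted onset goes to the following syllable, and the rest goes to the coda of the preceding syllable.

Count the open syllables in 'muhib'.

1

The vowels are u, i — 2 nuclei, so 2 syllables.
Between /u/ (V1) and /i/ (V2): /h/ → onset of the next syllable (single consonants are always licit onsets).
So the parse is mu.hib.
Classifying each syllable: /mu/ (open), /hib/ (closed).
Open syllables: 1.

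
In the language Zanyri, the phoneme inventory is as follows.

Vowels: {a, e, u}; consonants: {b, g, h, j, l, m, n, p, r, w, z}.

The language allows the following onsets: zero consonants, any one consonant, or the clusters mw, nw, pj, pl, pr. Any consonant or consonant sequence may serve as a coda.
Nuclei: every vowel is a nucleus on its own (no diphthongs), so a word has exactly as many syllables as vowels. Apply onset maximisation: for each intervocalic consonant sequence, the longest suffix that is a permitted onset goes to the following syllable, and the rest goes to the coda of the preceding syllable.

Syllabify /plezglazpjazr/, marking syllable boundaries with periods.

Vowels present: e, a, a; each is a nucleus, giving 3 syllables.
/e…a/ gap (V1→V2): cluster /zgl/ — the longest permitted-onset suffix is /l/; onset = /l/, preceding coda = /zg/.
/a…a/ gap (V2→V3): /zpj/ — longest licit onset from the right is /pj/, leaving /z/ as coda.

plezg.laz.pjazr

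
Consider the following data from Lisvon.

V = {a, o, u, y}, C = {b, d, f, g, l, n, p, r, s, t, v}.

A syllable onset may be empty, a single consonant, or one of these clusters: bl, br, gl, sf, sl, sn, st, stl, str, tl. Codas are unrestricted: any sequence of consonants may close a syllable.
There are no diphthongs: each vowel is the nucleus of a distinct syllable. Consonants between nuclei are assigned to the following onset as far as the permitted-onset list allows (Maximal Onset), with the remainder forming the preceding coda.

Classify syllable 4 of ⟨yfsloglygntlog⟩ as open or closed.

closed

The vowels are y, o, y, o — 4 nuclei, so 4 syllables.
V1 /y/ – V2 /o/: /fsl/; trying suffixes from longest down, /sl/ is the first permitted one, so coda /f/ | onset /sl/.
V2 /o/ – V3 /y/: /gl/ is a licit onset in full, so it all attaches to the next syllable.
V3 /y/ – V4 /o/: /gntl/ — longest licit onset from the right is /tl/, leaving /gn/ as coda.
Result: yf.slo.glygn.tlog.
Syllable 4 is /tlog/ with coda /g/, so it is closed.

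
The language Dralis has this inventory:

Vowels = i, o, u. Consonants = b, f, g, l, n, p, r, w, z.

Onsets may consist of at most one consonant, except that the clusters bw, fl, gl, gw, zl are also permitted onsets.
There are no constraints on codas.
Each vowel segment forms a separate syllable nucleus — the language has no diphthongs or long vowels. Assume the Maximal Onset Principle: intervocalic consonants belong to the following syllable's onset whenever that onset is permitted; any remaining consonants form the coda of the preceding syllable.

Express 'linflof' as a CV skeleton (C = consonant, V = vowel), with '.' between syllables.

CVC.CCVC

Vowels present: i, o; each is a nucleus, giving 2 syllables.
σ1/σ2 boundary: /nfl/; trying suffixes from longest down, /fl/ is the first permitted one, so coda /n/ | onset /fl/.
Result: lin.flof.
Mapping each syllable to C/V: /lin/ → CVC, /flof/ → CCVC.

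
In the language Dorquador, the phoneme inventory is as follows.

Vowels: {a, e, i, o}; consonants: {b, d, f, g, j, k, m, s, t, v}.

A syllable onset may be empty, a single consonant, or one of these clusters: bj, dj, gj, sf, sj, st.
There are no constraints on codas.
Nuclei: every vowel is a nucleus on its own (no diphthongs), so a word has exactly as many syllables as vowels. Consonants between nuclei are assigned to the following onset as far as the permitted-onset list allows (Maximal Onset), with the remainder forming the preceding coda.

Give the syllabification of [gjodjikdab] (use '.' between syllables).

gjo.djik.dab

Nuclei (vowels): o, i, a → 3 syllables.
Between /o/ (V1) and /i/ (V2): cluster /dj/ — /dj/ is itself a permitted onset, so the whole cluster goes right; preceding coda = ∅.
Between /i/ (V2) and /a/ (V3): /kd/ splits as /k/ + /d/ (/d/ is the longest suffix that is a licit onset).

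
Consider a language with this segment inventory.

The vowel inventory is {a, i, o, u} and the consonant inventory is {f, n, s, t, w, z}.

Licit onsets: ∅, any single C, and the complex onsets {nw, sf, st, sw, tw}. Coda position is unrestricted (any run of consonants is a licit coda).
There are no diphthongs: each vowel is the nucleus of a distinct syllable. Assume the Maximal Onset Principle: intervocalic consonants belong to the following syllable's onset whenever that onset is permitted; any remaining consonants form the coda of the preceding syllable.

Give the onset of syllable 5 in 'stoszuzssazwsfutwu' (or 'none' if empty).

Vowels present: o, u, a, u, u; each is a nucleus, giving 5 syllables.
V1 /o/ – V2 /u/: /sz/ — longest licit onset from the right is /z/, leaving /s/ as coda.
V2 /u/ – V3 /a/: /zss/ — longest licit onset from the right is /s/, leaving /zs/ as coda.
V3 /a/ – V4 /u/: cluster /zwsf/ — the longest permitted-onset suffix is /sf/; onset = /sf/, preceding coda = /zw/.
V4 /u/ – V5 /u/: /tw/ is a licit onset in full, so it all attaches to the next syllable.
Syllabification: stos.zuzs.sazw.sfu.twu.
Syllable 5 is /twu/: onset /tw/, nucleus /u/, coda ∅.

tw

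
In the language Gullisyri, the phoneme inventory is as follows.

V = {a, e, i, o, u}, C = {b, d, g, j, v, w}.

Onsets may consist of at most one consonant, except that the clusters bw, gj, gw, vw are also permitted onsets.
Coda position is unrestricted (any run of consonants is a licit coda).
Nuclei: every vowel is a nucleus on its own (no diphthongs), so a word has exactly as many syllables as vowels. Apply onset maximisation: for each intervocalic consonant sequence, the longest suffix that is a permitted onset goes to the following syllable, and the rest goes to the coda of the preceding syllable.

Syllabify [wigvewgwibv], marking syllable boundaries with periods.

wig.vew.gwibv

Nuclei (vowels): i, e, i → 3 syllables.
Between /i/ (V1) and /e/ (V2): /gv/; trying suffixes from longest down, /v/ is the first permitted one, so coda /g/ | onset /v/.
Between /e/ (V2) and /i/ (V3): cluster /wgw/ — the longest permitted-onset suffix is /gw/; onset = /gw/, preceding coda = /w/.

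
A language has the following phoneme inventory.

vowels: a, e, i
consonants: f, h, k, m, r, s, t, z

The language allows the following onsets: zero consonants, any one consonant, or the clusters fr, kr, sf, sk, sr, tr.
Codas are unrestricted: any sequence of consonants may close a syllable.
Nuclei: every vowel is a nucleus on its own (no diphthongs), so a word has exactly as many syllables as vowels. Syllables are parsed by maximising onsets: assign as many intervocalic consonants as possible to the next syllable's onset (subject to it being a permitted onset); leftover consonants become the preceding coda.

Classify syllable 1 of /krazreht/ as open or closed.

closed

The vowels are a, e — 2 nuclei, so 2 syllables.
V1 /a/ – V2 /e/: cluster /zr/ — the longest permitted-onset suffix is /r/; onset = /r/, preceding coda = /z/.
So the parse is kraz.reht.
Syllable 1 is /kraz/ with coda /z/, so it is closed.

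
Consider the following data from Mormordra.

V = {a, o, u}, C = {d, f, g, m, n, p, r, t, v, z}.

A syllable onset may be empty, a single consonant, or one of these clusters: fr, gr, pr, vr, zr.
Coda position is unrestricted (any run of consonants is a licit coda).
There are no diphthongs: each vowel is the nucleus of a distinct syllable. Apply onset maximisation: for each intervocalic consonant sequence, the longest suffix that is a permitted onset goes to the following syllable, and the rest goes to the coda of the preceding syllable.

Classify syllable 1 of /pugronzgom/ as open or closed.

Vowels present: u, o, o; each is a nucleus, giving 3 syllables.
Between /u/ (V1) and /o/ (V2): cluster /gr/ — /gr/ is itself a permitted onset, so the whole cluster goes right; preceding coda = ∅.
Between /o/ (V2) and /o/ (V3): /nzg/ splits as /nz/ + /g/ (/g/ is the longest suffix that is a licit onset).
Syllabification: pu.gronz.gom.
Syllable 1 is /pu/; it ends in its nucleus with no coda, so it is open.

open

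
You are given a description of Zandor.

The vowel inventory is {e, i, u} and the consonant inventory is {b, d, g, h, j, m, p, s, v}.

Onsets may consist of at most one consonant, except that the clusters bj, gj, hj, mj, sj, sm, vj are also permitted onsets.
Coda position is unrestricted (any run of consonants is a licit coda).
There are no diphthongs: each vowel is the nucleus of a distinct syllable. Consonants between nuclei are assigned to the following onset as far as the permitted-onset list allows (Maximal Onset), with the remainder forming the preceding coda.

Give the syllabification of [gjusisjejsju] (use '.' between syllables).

Nuclei (vowels): u, i, e, u → 4 syllables.
/u…i/ gap (V1→V2): /s/ is a single consonant, so it becomes the next onset.
/i…e/ gap (V2→V3): cluster /sj/ — /sj/ is itself a permitted onset, so the whole cluster goes right; preceding coda = ∅.
/e…u/ gap (V3→V4): cluster /jsj/ — the longest permitted-onset suffix is /sj/; onset = /sj/, preceding coda = /j/.

gju.si.sjej.sju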